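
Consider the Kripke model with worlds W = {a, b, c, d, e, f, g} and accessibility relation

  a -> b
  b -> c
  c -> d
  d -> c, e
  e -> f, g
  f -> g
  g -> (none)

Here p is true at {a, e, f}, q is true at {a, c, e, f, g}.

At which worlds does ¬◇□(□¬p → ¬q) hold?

{a, c, g}

a: ◇□(□¬p → ¬q) is F. ✓
b: ◇□(□¬p → ¬q) is T. ✗
c: ◇□(□¬p → ¬q) is F. ✓
d: ◇□(□¬p → ¬q) is T. ✗
e: ◇□(□¬p → ¬q) is T. ✗
f: ◇□(□¬p → ¬q) is T. ✗
g: ◇□(□¬p → ¬q) is F. ✓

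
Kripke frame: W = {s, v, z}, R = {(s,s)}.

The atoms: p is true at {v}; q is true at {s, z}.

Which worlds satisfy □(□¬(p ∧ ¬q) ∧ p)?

s: successors {s}; □¬(p ∧ ¬q) ∧ p there: s:F. ✗
v: no successors, so □(□¬(p ∧ ¬q) ∧ p) holds vacuously. ✓
z: no successors, so □(□¬(p ∧ ¬q) ∧ p) holds vacuously. ✓

{v, z}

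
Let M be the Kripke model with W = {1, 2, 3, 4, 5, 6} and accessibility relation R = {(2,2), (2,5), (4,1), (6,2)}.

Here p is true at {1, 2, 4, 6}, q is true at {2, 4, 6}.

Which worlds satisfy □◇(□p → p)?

{1, 3, 5, 6}

1: no successors, so □◇(□p → p) holds vacuously. ✓
2: successors {2, 5}; ◇(□p → p) there: 2:T, 5:F. ✗
3: no successors, so □◇(□p → p) holds vacuously. ✓
4: successors {1}; ◇(□p → p) there: 1:F. ✗
5: no successors, so □◇(□p → p) holds vacuously. ✓
6: successors {2}; ◇(□p → p) there: 2:T. ✓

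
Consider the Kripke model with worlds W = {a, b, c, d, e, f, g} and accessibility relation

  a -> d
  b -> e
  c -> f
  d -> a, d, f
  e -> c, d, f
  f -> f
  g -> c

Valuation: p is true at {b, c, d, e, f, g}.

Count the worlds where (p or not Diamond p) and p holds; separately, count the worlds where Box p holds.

For (p or not Diamond p) and p:
a: p or not Diamond p is F, p is F. ✗
b: p or not Diamond p is T, p is T. ✓
c: p or not Diamond p is T, p is T. ✓
d: p or not Diamond p is T, p is T. ✓
e: p or not Diamond p is T, p is T. ✓
f: p or not Diamond p is T, p is T. ✓
g: p or not Diamond p is T, p is T. ✓
— 6 worlds.
For Box p:
a: successors {d}; p there: d:T. ✓
b: successors {e}; p there: e:T. ✓
c: successors {f}; p there: f:T. ✓
d: successors {a, d, f}; p there: a:F, d:T, f:T. ✗
e: successors {c, d, f}; p there: c:T, d:T, f:T. ✓
f: successors {f}; p there: f:T. ✓
g: successors {c}; p there: c:T. ✓
— 6 worlds.

6 and 6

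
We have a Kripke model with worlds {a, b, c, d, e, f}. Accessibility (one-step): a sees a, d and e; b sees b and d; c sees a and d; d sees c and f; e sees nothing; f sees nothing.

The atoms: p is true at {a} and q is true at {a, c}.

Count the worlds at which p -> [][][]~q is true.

a: p is T, [][][]~q is F. ✗
b: p is F, [][][]~q is F. ✓
c: p is F, [][][]~q is F. ✓
d: p is F, [][][]~q is F. ✓
e: p is F, [][][]~q is T. ✓
f: p is F, [][][]~q is T. ✓
Satisfying worlds: {b, c, d, e, f}.

5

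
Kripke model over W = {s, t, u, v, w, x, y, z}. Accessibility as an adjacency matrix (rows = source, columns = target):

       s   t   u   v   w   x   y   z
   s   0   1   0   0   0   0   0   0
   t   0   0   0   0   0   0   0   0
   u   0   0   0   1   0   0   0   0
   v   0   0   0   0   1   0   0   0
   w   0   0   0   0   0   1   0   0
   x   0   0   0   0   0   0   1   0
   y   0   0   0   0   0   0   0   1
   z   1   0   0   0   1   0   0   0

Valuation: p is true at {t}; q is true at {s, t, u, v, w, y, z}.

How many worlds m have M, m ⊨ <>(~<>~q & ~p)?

5

s: successors {t}; ~<>~q & ~p there: t:F. ✗
t: no successors, so <>(~<>~q & ~p) fails. ✗
u: successors {v}; ~<>~q & ~p there: v:T. ✓
v: successors {w}; ~<>~q & ~p there: w:F. ✗
w: successors {x}; ~<>~q & ~p there: x:T. ✓
x: successors {y}; ~<>~q & ~p there: y:T. ✓
y: successors {z}; ~<>~q & ~p there: z:T. ✓
z: successors {s, w}; ~<>~q & ~p there: s:T, w:F. ✓
Satisfying worlds: {u, w, x, y, z}.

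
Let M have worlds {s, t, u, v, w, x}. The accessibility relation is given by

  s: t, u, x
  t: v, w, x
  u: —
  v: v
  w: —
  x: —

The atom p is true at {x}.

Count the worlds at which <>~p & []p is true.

s: <>~p is T, []p is F. ✗
t: <>~p is T, []p is F. ✗
u: <>~p is F, []p is T. ✗
v: <>~p is T, []p is F. ✗
w: <>~p is F, []p is T. ✗
x: <>~p is F, []p is T. ✗
Satisfying worlds: ∅.

0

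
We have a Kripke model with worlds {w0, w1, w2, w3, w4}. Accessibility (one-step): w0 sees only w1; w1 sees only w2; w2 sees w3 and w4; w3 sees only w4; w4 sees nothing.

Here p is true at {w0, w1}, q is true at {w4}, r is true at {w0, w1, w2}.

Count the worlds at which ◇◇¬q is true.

2

w0: successors {w1}; ◇¬q there: w1:T. ✓
w1: successors {w2}; ◇¬q there: w2:T. ✓
w2: successors {w3, w4}; ◇¬q there: w3:F, w4:F. ✗
w3: successors {w4}; ◇¬q there: w4:F. ✗
w4: no successors, so ◇◇¬q fails. ✗
Satisfying worlds: {w0, w1}.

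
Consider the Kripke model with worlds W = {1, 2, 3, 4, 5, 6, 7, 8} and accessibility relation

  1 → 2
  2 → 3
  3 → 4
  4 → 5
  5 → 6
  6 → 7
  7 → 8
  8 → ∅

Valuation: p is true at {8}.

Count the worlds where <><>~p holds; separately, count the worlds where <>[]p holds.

5 and 2

For <><>~p:
1: successors {2}; <>~p there: 2:T. ✓
2: successors {3}; <>~p there: 3:T. ✓
3: successors {4}; <>~p there: 4:T. ✓
4: successors {5}; <>~p there: 5:T. ✓
5: successors {6}; <>~p there: 6:T. ✓
6: successors {7}; <>~p there: 7:F. ✗
7: successors {8}; <>~p there: 8:F. ✗
8: no successors, so <><>~p fails. ✗
— 5 worlds.
For <>[]p:
1: successors {2}; []p there: 2:F. ✗
2: successors {3}; []p there: 3:F. ✗
3: successors {4}; []p there: 4:F. ✗
4: successors {5}; []p there: 5:F. ✗
5: successors {6}; []p there: 6:F. ✗
6: successors {7}; []p there: 7:T. ✓
7: successors {8}; []p there: 8:T. ✓
8: no successors, so <>[]p fails. ✗
— 2 worlds.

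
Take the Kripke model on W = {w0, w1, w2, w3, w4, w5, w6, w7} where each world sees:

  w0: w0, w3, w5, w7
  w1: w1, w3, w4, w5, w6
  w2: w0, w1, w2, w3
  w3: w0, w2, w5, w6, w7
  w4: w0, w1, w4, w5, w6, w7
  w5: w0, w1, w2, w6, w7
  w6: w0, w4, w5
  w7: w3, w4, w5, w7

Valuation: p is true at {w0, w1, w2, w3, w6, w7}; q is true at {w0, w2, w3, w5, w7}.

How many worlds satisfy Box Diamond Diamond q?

w0: successors {w0, w3, w5, w7}; Diamond Diamond q there: w0:T, w3:T, w5:T, w7:T. ✓
w1: successors {w1, w3, w4, w5, w6}; Diamond Diamond q there: w1:T, w3:T, w4:T, w5:T, w6:T. ✓
w2: successors {w0, w1, w2, w3}; Diamond Diamond q there: w0:T, w1:T, w2:T, w3:T. ✓
w3: successors {w0, w2, w5, w6, w7}; Diamond Diamond q there: w0:T, w2:T, w5:T, w6:T, w7:T. ✓
w4: successors {w0, w1, w4, w5, w6, w7}; Diamond Diamond q there: w0:T, w1:T, w4:T, w5:T, w6:T, w7:T. ✓
w5: successors {w0, w1, w2, w6, w7}; Diamond Diamond q there: w0:T, w1:T, w2:T, w6:T, w7:T. ✓
w6: successors {w0, w4, w5}; Diamond Diamond q there: w0:T, w4:T, w5:T. ✓
w7: successors {w3, w4, w5, w7}; Diamond Diamond q there: w3:T, w4:T, w5:T, w7:T. ✓
Satisfying worlds: {w0, w1, w2, w3, w4, w5, w6, w7}.

8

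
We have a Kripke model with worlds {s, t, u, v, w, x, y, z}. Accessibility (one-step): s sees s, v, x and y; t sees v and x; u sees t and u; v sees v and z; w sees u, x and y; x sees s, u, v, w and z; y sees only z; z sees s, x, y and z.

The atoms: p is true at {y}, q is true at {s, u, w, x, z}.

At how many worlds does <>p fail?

s: successors {s, v, x, y}; p there: s:F, v:F, x:F, y:T. ✓
t: successors {v, x}; p there: v:F, x:F. ✗
u: successors {t, u}; p there: t:F, u:F. ✗
v: successors {v, z}; p there: v:F, z:F. ✗
w: successors {u, x, y}; p there: u:F, x:F, y:T. ✓
x: successors {s, u, v, w, z}; p there: s:F, u:F, v:F, w:F, z:F. ✗
y: successors {z}; p there: z:F. ✗
z: successors {s, x, y, z}; p there: s:F, x:F, y:T, z:F. ✓
Satisfying worlds: {s, w, z}.
So <>p fails at the other 5 worlds.

5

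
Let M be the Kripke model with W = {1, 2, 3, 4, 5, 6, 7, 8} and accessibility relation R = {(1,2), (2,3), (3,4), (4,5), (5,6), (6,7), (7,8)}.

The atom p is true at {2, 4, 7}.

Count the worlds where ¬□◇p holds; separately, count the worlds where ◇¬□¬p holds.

For ¬□◇p:
1: □◇p is F. ✓
2: □◇p is T. ✗
3: □◇p is F. ✓
4: □◇p is F. ✓
5: □◇p is T. ✗
6: □◇p is F. ✓
7: □◇p is F. ✓
8: □◇p is T. ✗
— 5 worlds.
For ◇¬□¬p:
1: successors {2}; ¬□¬p there: 2:F. ✗
2: successors {3}; ¬□¬p there: 3:T. ✓
3: successors {4}; ¬□¬p there: 4:F. ✗
4: successors {5}; ¬□¬p there: 5:F. ✗
5: successors {6}; ¬□¬p there: 6:T. ✓
6: successors {7}; ¬□¬p there: 7:F. ✗
7: successors {8}; ¬□¬p there: 8:F. ✗
8: no successors, so ◇¬□¬p fails. ✗
— 2 worlds.

5 and 2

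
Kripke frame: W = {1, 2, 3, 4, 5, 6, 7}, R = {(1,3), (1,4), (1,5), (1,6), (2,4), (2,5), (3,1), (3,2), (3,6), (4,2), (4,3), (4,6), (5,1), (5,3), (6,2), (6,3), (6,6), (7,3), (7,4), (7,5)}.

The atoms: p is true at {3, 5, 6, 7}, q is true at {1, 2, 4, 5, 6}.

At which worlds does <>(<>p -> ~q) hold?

1: successors {3, 4, 5, 6}; <>p -> ~q there: 3:T, 4:F, 5:F, 6:F. ✓
2: successors {4, 5}; <>p -> ~q there: 4:F, 5:F. ✗
3: successors {1, 2, 6}; <>p -> ~q there: 1:F, 2:F, 6:F. ✗
4: successors {2, 3, 6}; <>p -> ~q there: 2:F, 3:T, 6:F. ✓
5: successors {1, 3}; <>p -> ~q there: 1:F, 3:T. ✓
6: successors {2, 3, 6}; <>p -> ~q there: 2:F, 3:T, 6:F. ✓
7: successors {3, 4, 5}; <>p -> ~q there: 3:T, 4:F, 5:F. ✓

{1, 4, 5, 6, 7}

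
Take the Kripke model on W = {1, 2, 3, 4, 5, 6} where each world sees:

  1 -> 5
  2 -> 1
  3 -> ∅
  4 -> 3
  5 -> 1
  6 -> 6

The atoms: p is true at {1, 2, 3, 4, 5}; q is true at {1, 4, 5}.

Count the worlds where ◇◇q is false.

3

1: successors {5}; ◇q there: 5:T. ✓
2: successors {1}; ◇q there: 1:T. ✓
3: no successors, so ◇◇q fails. ✗
4: successors {3}; ◇q there: 3:F. ✗
5: successors {1}; ◇q there: 1:T. ✓
6: successors {6}; ◇q there: 6:F. ✗
Satisfying worlds: {1, 2, 5}.
So ◇◇q fails at the other 3 worlds.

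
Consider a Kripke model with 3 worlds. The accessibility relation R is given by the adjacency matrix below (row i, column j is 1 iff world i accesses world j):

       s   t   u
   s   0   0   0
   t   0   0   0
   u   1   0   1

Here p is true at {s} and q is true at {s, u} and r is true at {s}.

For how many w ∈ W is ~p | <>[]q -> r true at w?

1

s: ~p | <>[]q is F, r is T. ✓
t: ~p | <>[]q is T, r is F. ✗
u: ~p | <>[]q is T, r is F. ✗
Satisfying worlds: {s}.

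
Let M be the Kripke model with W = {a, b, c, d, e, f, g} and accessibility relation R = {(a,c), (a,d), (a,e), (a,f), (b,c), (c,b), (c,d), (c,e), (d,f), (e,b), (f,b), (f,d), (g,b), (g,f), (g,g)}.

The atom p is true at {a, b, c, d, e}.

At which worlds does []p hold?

{b, c, e, f}

a: successors {c, d, e, f}; p there: c:T, d:T, e:T, f:F. ✗
b: successors {c}; p there: c:T. ✓
c: successors {b, d, e}; p there: b:T, d:T, e:T. ✓
d: successors {f}; p there: f:F. ✗
e: successors {b}; p there: b:T. ✓
f: successors {b, d}; p there: b:T, d:T. ✓
g: successors {b, f, g}; p there: b:T, f:F, g:F. ✗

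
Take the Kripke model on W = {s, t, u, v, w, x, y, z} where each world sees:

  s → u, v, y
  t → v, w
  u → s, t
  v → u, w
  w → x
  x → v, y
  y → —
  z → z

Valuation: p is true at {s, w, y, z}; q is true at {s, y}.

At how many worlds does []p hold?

2

s: successors {u, v, y}; p there: u:F, v:F, y:T. ✗
t: successors {v, w}; p there: v:F, w:T. ✗
u: successors {s, t}; p there: s:T, t:F. ✗
v: successors {u, w}; p there: u:F, w:T. ✗
w: successors {x}; p there: x:F. ✗
x: successors {v, y}; p there: v:F, y:T. ✗
y: no successors, so []p holds vacuously. ✓
z: successors {z}; p there: z:T. ✓
Satisfying worlds: {y, z}.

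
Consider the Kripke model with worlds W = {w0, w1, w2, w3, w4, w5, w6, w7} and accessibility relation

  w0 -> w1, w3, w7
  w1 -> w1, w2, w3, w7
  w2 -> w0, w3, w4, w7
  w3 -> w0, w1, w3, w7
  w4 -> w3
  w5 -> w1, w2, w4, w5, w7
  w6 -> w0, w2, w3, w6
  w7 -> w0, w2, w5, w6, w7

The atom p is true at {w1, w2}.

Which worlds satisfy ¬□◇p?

w0: □◇p is T. ✗
w1: □◇p is F. ✓
w2: □◇p is F. ✓
w3: □◇p is T. ✗
w4: □◇p is T. ✗
w5: □◇p is F. ✓
w6: □◇p is F. ✓
w7: □◇p is F. ✓

{w1, w2, w5, w6, w7}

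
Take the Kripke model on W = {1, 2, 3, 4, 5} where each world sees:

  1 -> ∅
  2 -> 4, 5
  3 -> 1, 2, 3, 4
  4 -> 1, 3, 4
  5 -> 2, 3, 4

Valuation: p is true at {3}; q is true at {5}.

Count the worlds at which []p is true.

1: no successors, so []p holds vacuously. ✓
2: successors {4, 5}; p there: 4:F, 5:F. ✗
3: successors {1, 2, 3, 4}; p there: 1:F, 2:F, 3:T, 4:F. ✗
4: successors {1, 3, 4}; p there: 1:F, 3:T, 4:F. ✗
5: successors {2, 3, 4}; p there: 2:F, 3:T, 4:F. ✗
Satisfying worlds: {1}.

1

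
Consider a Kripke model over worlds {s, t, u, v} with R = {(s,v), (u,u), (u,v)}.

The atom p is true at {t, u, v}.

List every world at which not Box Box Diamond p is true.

{u}

s: Box Box Diamond p is T. ✗
t: Box Box Diamond p is T. ✗
u: Box Box Diamond p is F. ✓
v: Box Box Diamond p is T. ✗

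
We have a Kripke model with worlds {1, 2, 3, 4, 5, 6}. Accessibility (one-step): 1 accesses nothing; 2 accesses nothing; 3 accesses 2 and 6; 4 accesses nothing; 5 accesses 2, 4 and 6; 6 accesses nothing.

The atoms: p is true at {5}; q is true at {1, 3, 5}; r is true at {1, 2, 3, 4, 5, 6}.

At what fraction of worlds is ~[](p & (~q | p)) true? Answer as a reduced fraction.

1: [](p & (~q | p)) is T. ✗
2: [](p & (~q | p)) is T. ✗
3: [](p & (~q | p)) is F. ✓
4: [](p & (~q | p)) is T. ✗
5: [](p & (~q | p)) is F. ✓
6: [](p & (~q | p)) is T. ✗
That's 2 of 6 worlds, so 2/6 = 1/3.

1/3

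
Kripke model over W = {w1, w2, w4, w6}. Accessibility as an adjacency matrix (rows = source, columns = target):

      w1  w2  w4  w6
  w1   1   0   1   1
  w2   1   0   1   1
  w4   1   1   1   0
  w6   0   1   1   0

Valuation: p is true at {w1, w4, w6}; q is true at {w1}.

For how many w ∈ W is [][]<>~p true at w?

0

w1: successors {w1, w4, w6}; []<>~p there: w1:F, w4:F, w6:F. ✗
w2: successors {w1, w4, w6}; []<>~p there: w1:F, w4:F, w6:F. ✗
w4: successors {w1, w2, w4}; []<>~p there: w1:F, w2:F, w4:F. ✗
w6: successors {w2, w4}; []<>~p there: w2:F, w4:F. ✗
Satisfying worlds: ∅.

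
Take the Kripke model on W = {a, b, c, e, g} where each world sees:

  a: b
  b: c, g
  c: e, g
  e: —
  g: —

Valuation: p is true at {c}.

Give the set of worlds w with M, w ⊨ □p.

{e, g}

a: successors {b}; p there: b:F. ✗
b: successors {c, g}; p there: c:T, g:F. ✗
c: successors {e, g}; p there: e:F, g:F. ✗
e: no successors, so □p holds vacuously. ✓
g: no successors, so □p holds vacuously. ✓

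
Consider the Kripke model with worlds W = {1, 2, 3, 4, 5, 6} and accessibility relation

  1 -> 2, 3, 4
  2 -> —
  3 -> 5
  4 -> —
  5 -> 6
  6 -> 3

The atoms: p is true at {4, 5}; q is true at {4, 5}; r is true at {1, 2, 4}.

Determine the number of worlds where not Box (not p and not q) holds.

2

1: Box (not p and not q) is F. ✓
2: Box (not p and not q) is T. ✗
3: Box (not p and not q) is F. ✓
4: Box (not p and not q) is T. ✗
5: Box (not p and not q) is T. ✗
6: Box (not p and not q) is T. ✗
Satisfying worlds: {1, 3}.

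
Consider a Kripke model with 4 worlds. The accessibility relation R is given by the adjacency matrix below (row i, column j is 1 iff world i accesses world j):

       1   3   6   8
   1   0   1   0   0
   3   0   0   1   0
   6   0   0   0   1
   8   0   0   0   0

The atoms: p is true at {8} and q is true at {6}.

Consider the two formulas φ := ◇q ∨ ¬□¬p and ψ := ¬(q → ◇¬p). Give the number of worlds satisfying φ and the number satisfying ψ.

For ◇q ∨ ¬□¬p:
1: ◇q is F, ¬□¬p is F. ✗
3: ◇q is T, ¬□¬p is F. ✓
6: ◇q is F, ¬□¬p is T. ✓
8: ◇q is F, ¬□¬p is F. ✗
— 2 worlds.
For ¬(q → ◇¬p):
1: q → ◇¬p is T. ✗
3: q → ◇¬p is T. ✗
6: q → ◇¬p is F. ✓
8: q → ◇¬p is T. ✗
— 1 world.

2 and 1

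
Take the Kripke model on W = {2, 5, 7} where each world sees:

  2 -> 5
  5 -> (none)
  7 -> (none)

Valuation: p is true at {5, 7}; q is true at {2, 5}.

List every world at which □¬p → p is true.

{2, 5, 7}

2: □¬p is F, p is F. ✓
5: □¬p is T, p is T. ✓
7: □¬p is T, p is T. ✓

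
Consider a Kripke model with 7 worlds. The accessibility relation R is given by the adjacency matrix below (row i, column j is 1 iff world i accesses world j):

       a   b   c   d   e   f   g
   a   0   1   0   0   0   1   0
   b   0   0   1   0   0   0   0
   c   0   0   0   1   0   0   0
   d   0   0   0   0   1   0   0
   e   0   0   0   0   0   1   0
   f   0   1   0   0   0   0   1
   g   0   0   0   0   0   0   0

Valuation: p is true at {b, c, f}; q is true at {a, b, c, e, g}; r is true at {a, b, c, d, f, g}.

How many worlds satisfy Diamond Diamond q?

a: successors {b, f}; Diamond q there: b:T, f:T. ✓
b: successors {c}; Diamond q there: c:F. ✗
c: successors {d}; Diamond q there: d:T. ✓
d: successors {e}; Diamond q there: e:F. ✗
e: successors {f}; Diamond q there: f:T. ✓
f: successors {b, g}; Diamond q there: b:T, g:F. ✓
g: no successors, so Diamond Diamond q fails. ✗
Satisfying worlds: {a, c, e, f}.

4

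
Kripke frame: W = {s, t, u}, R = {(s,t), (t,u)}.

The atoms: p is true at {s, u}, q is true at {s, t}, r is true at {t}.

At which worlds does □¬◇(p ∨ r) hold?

s: successors {t}; ¬◇(p ∨ r) there: t:F. ✗
t: successors {u}; ¬◇(p ∨ r) there: u:T. ✓
u: no successors, so □¬◇(p ∨ r) holds vacuously. ✓

{t, u}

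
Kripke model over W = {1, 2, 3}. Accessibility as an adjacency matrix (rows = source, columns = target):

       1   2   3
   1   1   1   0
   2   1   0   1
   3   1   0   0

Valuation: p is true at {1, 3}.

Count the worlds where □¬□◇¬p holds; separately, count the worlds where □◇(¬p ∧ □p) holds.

For □¬□◇¬p:
1: successors {1, 2}; ¬□◇¬p there: 1:T, 2:T. ✓
2: successors {1, 3}; ¬□◇¬p there: 1:T, 3:F. ✗
3: successors {1}; ¬□◇¬p there: 1:T. ✓
— 2 worlds.
For □◇(¬p ∧ □p):
1: successors {1, 2}; ◇(¬p ∧ □p) there: 1:T, 2:F. ✗
2: successors {1, 3}; ◇(¬p ∧ □p) there: 1:T, 3:F. ✗
3: successors {1}; ◇(¬p ∧ □p) there: 1:T. ✓
— 1 world.

2 and 1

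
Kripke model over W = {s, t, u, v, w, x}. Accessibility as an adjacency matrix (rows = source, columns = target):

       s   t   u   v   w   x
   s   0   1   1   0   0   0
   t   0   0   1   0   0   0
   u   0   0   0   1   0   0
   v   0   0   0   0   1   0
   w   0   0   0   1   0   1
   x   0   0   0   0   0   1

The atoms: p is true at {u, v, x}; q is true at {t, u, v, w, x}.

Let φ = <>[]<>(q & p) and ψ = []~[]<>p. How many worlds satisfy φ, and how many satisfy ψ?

For <>[]<>(q & p):
s: successors {t, u}; []<>(q & p) there: t:T, u:F. ✓
t: successors {u}; []<>(q & p) there: u:F. ✗
u: successors {v}; []<>(q & p) there: v:T. ✓
v: successors {w}; []<>(q & p) there: w:F. ✗
w: successors {v, x}; []<>(q & p) there: v:T, x:T. ✓
x: successors {x}; []<>(q & p) there: x:T. ✓
— 4 worlds.
For []~[]<>p:
s: successors {t, u}; ~[]<>p there: t:F, u:T. ✗
t: successors {u}; ~[]<>p there: u:T. ✓
u: successors {v}; ~[]<>p there: v:F. ✗
v: successors {w}; ~[]<>p there: w:T. ✓
w: successors {v, x}; ~[]<>p there: v:F, x:F. ✗
x: successors {x}; ~[]<>p there: x:F. ✗
— 2 worlds.

4 and 2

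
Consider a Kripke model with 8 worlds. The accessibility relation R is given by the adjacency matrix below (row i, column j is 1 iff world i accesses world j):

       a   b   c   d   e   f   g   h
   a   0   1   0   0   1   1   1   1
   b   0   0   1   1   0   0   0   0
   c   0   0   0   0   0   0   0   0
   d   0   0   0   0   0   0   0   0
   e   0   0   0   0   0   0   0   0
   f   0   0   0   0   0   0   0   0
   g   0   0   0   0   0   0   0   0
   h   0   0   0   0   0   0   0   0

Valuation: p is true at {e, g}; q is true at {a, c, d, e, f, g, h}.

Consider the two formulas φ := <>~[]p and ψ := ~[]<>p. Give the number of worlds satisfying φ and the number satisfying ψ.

1 and 2

For <>~[]p:
a: successors {b, e, f, g, h}; ~[]p there: b:T, e:F, f:F, g:F, h:F. ✓
b: successors {c, d}; ~[]p there: c:F, d:F. ✗
c: no successors, so <>~[]p fails. ✗
d: no successors, so <>~[]p fails. ✗
e: no successors, so <>~[]p fails. ✗
f: no successors, so <>~[]p fails. ✗
g: no successors, so <>~[]p fails. ✗
h: no successors, so <>~[]p fails. ✗
— 1 world.
For ~[]<>p:
a: []<>p is F. ✓
b: []<>p is F. ✓
c: []<>p is T. ✗
d: []<>p is T. ✗
e: []<>p is T. ✗
f: []<>p is T. ✗
g: []<>p is T. ✗
h: []<>p is T. ✗
— 2 worlds.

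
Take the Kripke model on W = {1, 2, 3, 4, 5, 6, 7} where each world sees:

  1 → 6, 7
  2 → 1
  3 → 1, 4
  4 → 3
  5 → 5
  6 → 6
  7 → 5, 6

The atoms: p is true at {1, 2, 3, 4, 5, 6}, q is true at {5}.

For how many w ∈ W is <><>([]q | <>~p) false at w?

1: successors {6, 7}; <>([]q | <>~p) there: 6:F, 7:T. ✓
2: successors {1}; <>([]q | <>~p) there: 1:F. ✗
3: successors {1, 4}; <>([]q | <>~p) there: 1:F, 4:F. ✗
4: successors {3}; <>([]q | <>~p) there: 3:T. ✓
5: successors {5}; <>([]q | <>~p) there: 5:T. ✓
6: successors {6}; <>([]q | <>~p) there: 6:F. ✗
7: successors {5, 6}; <>([]q | <>~p) there: 5:T, 6:F. ✓
Satisfying worlds: {1, 4, 5, 7}.
So <><>([]q | <>~p) fails at the other 3 worlds.

3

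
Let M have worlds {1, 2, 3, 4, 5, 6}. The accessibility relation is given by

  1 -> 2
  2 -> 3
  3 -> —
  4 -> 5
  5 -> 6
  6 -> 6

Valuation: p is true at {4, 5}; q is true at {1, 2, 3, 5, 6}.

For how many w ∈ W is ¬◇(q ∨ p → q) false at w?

5

1: ◇(q ∨ p → q) is T. ✗
2: ◇(q ∨ p → q) is T. ✗
3: ◇(q ∨ p → q) is F. ✓
4: ◇(q ∨ p → q) is T. ✗
5: ◇(q ∨ p → q) is T. ✗
6: ◇(q ∨ p → q) is T. ✗
Satisfying worlds: {3}.
So ¬◇(q ∨ p → q) fails at the other 5 worlds.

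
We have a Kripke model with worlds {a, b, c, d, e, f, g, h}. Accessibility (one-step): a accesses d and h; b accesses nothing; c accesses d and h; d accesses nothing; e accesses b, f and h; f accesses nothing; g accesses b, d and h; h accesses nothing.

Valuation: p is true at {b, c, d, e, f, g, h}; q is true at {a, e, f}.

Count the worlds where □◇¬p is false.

4

a: successors {d, h}; ◇¬p there: d:F, h:F. ✗
b: no successors, so □◇¬p holds vacuously. ✓
c: successors {d, h}; ◇¬p there: d:F, h:F. ✗
d: no successors, so □◇¬p holds vacuously. ✓
e: successors {b, f, h}; ◇¬p there: b:F, f:F, h:F. ✗
f: no successors, so □◇¬p holds vacuously. ✓
g: successors {b, d, h}; ◇¬p there: b:F, d:F, h:F. ✗
h: no successors, so □◇¬p holds vacuously. ✓
Satisfying worlds: {b, d, f, h}.
So □◇¬p fails at the other 4 worlds.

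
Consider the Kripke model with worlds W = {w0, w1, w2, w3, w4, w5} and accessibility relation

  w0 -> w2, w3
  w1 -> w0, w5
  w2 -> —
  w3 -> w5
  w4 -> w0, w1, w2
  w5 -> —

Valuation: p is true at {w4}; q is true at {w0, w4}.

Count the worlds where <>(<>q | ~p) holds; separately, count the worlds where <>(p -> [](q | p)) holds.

4 and 4

For <>(<>q | ~p):
w0: successors {w2, w3}; <>q | ~p there: w2:T, w3:T. ✓
w1: successors {w0, w5}; <>q | ~p there: w0:T, w5:T. ✓
w2: no successors, so <>(<>q | ~p) fails. ✗
w3: successors {w5}; <>q | ~p there: w5:T. ✓
w4: successors {w0, w1, w2}; <>q | ~p there: w0:T, w1:T, w2:T. ✓
w5: no successors, so <>(<>q | ~p) fails. ✗
— 4 worlds.
For <>(p -> [](q | p)):
w0: successors {w2, w3}; p -> [](q | p) there: w2:T, w3:T. ✓
w1: successors {w0, w5}; p -> [](q | p) there: w0:T, w5:T. ✓
w2: no successors, so <>(p -> [](q | p)) fails. ✗
w3: successors {w5}; p -> [](q | p) there: w5:T. ✓
w4: successors {w0, w1, w2}; p -> [](q | p) there: w0:T, w1:T, w2:T. ✓
w5: no successors, so <>(p -> [](q | p)) fails. ✗
— 4 worlds.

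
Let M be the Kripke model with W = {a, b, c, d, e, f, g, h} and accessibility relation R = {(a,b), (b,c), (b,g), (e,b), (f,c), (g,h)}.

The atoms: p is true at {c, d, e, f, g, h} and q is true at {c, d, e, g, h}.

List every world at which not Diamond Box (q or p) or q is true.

{c, d, e, g, h}

a: not Diamond Box (q or p) is F, q is F. ✗
b: not Diamond Box (q or p) is F, q is F. ✗
c: not Diamond Box (q or p) is T, q is T. ✓
d: not Diamond Box (q or p) is T, q is T. ✓
e: not Diamond Box (q or p) is F, q is T. ✓
f: not Diamond Box (q or p) is F, q is F. ✗
g: not Diamond Box (q or p) is F, q is T. ✓
h: not Diamond Box (q or p) is T, q is T. ✓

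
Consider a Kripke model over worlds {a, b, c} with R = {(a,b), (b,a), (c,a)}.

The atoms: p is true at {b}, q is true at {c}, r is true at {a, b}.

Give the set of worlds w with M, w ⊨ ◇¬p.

a: successors {b}; ¬p there: b:F. ✗
b: successors {a}; ¬p there: a:T. ✓
c: successors {a}; ¬p there: a:T. ✓

{b, c}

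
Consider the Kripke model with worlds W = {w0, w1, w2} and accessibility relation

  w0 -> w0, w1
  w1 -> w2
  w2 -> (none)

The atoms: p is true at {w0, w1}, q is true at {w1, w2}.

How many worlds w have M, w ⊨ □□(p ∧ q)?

2

w0: successors {w0, w1}; □(p ∧ q) there: w0:F, w1:F. ✗
w1: successors {w2}; □(p ∧ q) there: w2:T. ✓
w2: no successors, so □□(p ∧ q) holds vacuously. ✓
Satisfying worlds: {w1, w2}.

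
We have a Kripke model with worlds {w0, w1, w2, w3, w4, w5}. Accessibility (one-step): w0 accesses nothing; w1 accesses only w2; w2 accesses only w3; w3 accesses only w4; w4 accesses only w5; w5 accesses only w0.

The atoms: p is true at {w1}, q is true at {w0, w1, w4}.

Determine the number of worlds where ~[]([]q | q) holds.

1

w0: []([]q | q) is T. ✗
w1: []([]q | q) is F. ✓
w2: []([]q | q) is T. ✗
w3: []([]q | q) is T. ✗
w4: []([]q | q) is T. ✗
w5: []([]q | q) is T. ✗
Satisfying worlds: {w1}.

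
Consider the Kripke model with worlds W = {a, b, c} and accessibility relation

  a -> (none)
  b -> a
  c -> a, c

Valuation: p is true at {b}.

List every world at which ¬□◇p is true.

a: □◇p is T. ✗
b: □◇p is F. ✓
c: □◇p is F. ✓

{b, c}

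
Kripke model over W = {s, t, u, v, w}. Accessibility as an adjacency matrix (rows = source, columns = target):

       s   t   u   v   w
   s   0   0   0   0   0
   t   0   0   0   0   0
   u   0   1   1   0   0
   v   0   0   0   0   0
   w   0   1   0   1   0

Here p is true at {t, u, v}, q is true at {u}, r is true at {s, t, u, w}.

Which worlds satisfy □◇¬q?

{s, t, v}

s: no successors, so □◇¬q holds vacuously. ✓
t: no successors, so □◇¬q holds vacuously. ✓
u: successors {t, u}; ◇¬q there: t:F, u:T. ✗
v: no successors, so □◇¬q holds vacuously. ✓
w: successors {t, v}; ◇¬q there: t:F, v:F. ✗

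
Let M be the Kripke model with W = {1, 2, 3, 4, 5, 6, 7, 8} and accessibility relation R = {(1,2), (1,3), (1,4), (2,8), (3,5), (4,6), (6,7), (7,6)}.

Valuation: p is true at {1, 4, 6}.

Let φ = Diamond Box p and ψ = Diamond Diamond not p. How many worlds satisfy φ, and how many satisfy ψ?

4 and 3

For Diamond Box p:
1: successors {2, 3, 4}; Box p there: 2:F, 3:F, 4:T. ✓
2: successors {8}; Box p there: 8:T. ✓
3: successors {5}; Box p there: 5:T. ✓
4: successors {6}; Box p there: 6:F. ✗
5: no successors, so Diamond Box p fails. ✗
6: successors {7}; Box p there: 7:T. ✓
7: successors {6}; Box p there: 6:F. ✗
8: no successors, so Diamond Box p fails. ✗
— 4 worlds.
For Diamond Diamond not p:
1: successors {2, 3, 4}; Diamond not p there: 2:T, 3:T, 4:F. ✓
2: successors {8}; Diamond not p there: 8:F. ✗
3: successors {5}; Diamond not p there: 5:F. ✗
4: successors {6}; Diamond not p there: 6:T. ✓
5: no successors, so Diamond Diamond not p fails. ✗
6: successors {7}; Diamond not p there: 7:F. ✗
7: successors {6}; Diamond not p there: 6:T. ✓
8: no successors, so Diamond Diamond not p fails. ✗
— 3 worlds.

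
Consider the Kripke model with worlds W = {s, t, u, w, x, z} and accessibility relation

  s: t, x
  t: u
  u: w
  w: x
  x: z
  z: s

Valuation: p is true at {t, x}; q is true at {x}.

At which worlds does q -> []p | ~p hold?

s: q is F, []p | ~p is T. ✓
t: q is F, []p | ~p is F. ✓
u: q is F, []p | ~p is T. ✓
w: q is F, []p | ~p is T. ✓
x: q is T, []p | ~p is F. ✗
z: q is F, []p | ~p is T. ✓

{s, t, u, w, z}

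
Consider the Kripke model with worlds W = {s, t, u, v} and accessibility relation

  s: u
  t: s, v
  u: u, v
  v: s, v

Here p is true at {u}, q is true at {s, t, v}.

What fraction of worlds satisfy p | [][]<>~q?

1/4

s: p is F, [][]<>~q is F. ✗
t: p is F, [][]<>~q is F. ✗
u: p is T, [][]<>~q is F. ✓
v: p is F, [][]<>~q is F. ✗
That's 1 of 4 worlds, so 1/4.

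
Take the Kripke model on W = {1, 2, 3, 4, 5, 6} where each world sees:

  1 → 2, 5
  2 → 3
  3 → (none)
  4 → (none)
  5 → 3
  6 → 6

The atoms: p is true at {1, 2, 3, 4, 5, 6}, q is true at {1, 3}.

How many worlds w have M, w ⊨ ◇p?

4

1: successors {2, 5}; p there: 2:T, 5:T. ✓
2: successors {3}; p there: 3:T. ✓
3: no successors, so ◇p fails. ✗
4: no successors, so ◇p fails. ✗
5: successors {3}; p there: 3:T. ✓
6: successors {6}; p there: 6:T. ✓
Satisfying worlds: {1, 2, 5, 6}.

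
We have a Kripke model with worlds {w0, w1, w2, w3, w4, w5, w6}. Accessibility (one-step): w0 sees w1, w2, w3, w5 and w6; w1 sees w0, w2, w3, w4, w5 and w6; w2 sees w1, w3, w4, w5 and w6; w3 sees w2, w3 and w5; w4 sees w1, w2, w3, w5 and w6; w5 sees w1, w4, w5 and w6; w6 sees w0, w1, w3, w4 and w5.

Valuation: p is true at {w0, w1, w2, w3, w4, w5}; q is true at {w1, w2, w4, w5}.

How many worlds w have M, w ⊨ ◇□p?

w0: successors {w1, w2, w3, w5, w6}; □p there: w1:F, w2:F, w3:T, w5:F, w6:T. ✓
w1: successors {w0, w2, w3, w4, w5, w6}; □p there: w0:F, w2:F, w3:T, w4:F, w5:F, w6:T. ✓
w2: successors {w1, w3, w4, w5, w6}; □p there: w1:F, w3:T, w4:F, w5:F, w6:T. ✓
w3: successors {w2, w3, w5}; □p there: w2:F, w3:T, w5:F. ✓
w4: successors {w1, w2, w3, w5, w6}; □p there: w1:F, w2:F, w3:T, w5:F, w6:T. ✓
w5: successors {w1, w4, w5, w6}; □p there: w1:F, w4:F, w5:F, w6:T. ✓
w6: successors {w0, w1, w3, w4, w5}; □p there: w0:F, w1:F, w3:T, w4:F, w5:F. ✓
Satisfying worlds: {w0, w1, w2, w3, w4, w5, w6}.

7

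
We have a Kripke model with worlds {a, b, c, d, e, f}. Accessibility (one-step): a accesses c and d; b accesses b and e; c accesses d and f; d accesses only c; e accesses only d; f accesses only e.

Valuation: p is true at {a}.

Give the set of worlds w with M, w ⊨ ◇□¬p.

a: successors {c, d}; □¬p there: c:T, d:T. ✓
b: successors {b, e}; □¬p there: b:T, e:T. ✓
c: successors {d, f}; □¬p there: d:T, f:T. ✓
d: successors {c}; □¬p there: c:T. ✓
e: successors {d}; □¬p there: d:T. ✓
f: successors {e}; □¬p there: e:T. ✓

{a, b, c, d, e, f}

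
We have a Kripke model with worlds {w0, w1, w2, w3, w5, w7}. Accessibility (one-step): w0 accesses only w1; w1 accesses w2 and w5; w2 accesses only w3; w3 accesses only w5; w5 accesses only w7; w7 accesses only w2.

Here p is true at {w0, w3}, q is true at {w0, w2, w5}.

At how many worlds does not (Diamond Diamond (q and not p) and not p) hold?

w0: Diamond Diamond (q and not p) and not p is F. ✓
w1: Diamond Diamond (q and not p) and not p is F. ✓
w2: Diamond Diamond (q and not p) and not p is T. ✗
w3: Diamond Diamond (q and not p) and not p is F. ✓
w5: Diamond Diamond (q and not p) and not p is T. ✗
w7: Diamond Diamond (q and not p) and not p is F. ✓
Satisfying worlds: {w0, w1, w3, w7}.

4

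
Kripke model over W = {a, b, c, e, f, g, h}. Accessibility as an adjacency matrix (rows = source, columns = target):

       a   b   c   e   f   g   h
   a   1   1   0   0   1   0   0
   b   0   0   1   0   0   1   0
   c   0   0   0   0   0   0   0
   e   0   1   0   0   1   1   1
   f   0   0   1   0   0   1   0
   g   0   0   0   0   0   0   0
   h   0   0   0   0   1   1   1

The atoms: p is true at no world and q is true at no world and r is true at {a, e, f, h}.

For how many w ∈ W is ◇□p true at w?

4

a: successors {a, b, f}; □p there: a:F, b:F, f:F. ✗
b: successors {c, g}; □p there: c:T, g:T. ✓
c: no successors, so ◇□p fails. ✗
e: successors {b, f, g, h}; □p there: b:F, f:F, g:T, h:F. ✓
f: successors {c, g}; □p there: c:T, g:T. ✓
g: no successors, so ◇□p fails. ✗
h: successors {f, g, h}; □p there: f:F, g:T, h:F. ✓
Satisfying worlds: {b, e, f, h}.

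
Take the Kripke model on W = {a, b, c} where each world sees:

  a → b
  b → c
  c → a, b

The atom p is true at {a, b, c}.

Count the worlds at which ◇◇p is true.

a: successors {b}; ◇p there: b:T. ✓
b: successors {c}; ◇p there: c:T. ✓
c: successors {a, b}; ◇p there: a:T, b:T. ✓
Satisfying worlds: {a, b, c}.

3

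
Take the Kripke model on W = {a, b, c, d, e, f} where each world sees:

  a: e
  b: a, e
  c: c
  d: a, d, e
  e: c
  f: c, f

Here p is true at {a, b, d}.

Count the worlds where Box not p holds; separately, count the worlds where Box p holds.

4 and 0

For Box not p:
a: successors {e}; not p there: e:T. ✓
b: successors {a, e}; not p there: a:F, e:T. ✗
c: successors {c}; not p there: c:T. ✓
d: successors {a, d, e}; not p there: a:F, d:F, e:T. ✗
e: successors {c}; not p there: c:T. ✓
f: successors {c, f}; not p there: c:T, f:T. ✓
— 4 worlds.
For Box p:
a: successors {e}; p there: e:F. ✗
b: successors {a, e}; p there: a:T, e:F. ✗
c: successors {c}; p there: c:F. ✗
d: successors {a, d, e}; p there: a:T, d:T, e:F. ✗
e: successors {c}; p there: c:F. ✗
f: successors {c, f}; p there: c:F, f:F. ✗
— 0 worlds.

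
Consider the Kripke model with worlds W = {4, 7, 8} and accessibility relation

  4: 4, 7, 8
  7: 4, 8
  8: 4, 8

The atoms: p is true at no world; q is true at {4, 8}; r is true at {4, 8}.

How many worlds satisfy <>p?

0

4: successors {4, 7, 8}; p there: 4:F, 7:F, 8:F. ✗
7: successors {4, 8}; p there: 4:F, 8:F. ✗
8: successors {4, 8}; p there: 4:F, 8:F. ✗
Satisfying worlds: ∅.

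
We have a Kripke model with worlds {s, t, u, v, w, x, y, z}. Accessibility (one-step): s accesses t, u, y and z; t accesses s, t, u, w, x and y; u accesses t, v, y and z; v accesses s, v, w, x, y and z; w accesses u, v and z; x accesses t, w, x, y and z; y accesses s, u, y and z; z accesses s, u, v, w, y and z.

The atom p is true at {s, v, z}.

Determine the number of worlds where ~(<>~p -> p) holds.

5

s: <>~p -> p is T. ✗
t: <>~p -> p is F. ✓
u: <>~p -> p is F. ✓
v: <>~p -> p is T. ✗
w: <>~p -> p is F. ✓
x: <>~p -> p is F. ✓
y: <>~p -> p is F. ✓
z: <>~p -> p is T. ✗
Satisfying worlds: {t, u, w, x, y}.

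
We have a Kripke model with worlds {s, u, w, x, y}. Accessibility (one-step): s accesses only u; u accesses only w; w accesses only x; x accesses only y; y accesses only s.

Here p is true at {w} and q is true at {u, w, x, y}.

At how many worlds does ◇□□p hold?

s: successors {u}; □□p there: u:F. ✗
u: successors {w}; □□p there: w:F. ✗
w: successors {x}; □□p there: x:F. ✗
x: successors {y}; □□p there: y:F. ✗
y: successors {s}; □□p there: s:T. ✓
Satisfying worlds: {y}.

1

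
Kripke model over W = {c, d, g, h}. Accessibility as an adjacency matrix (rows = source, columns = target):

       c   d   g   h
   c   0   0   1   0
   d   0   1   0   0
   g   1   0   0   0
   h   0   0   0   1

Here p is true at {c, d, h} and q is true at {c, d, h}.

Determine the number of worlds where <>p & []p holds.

3

c: <>p is F, []p is F. ✗
d: <>p is T, []p is T. ✓
g: <>p is T, []p is T. ✓
h: <>p is T, []p is T. ✓
Satisfying worlds: {d, g, h}.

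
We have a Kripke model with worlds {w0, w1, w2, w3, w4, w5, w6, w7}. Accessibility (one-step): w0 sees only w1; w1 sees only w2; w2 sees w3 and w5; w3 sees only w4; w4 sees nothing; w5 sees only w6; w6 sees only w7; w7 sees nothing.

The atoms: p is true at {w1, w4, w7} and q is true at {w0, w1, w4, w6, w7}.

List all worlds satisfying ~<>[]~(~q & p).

{w4, w7}

w0: <>[]~(~q & p) is T. ✗
w1: <>[]~(~q & p) is T. ✗
w2: <>[]~(~q & p) is T. ✗
w3: <>[]~(~q & p) is T. ✗
w4: <>[]~(~q & p) is F. ✓
w5: <>[]~(~q & p) is T. ✗
w6: <>[]~(~q & p) is T. ✗
w7: <>[]~(~q & p) is F. ✓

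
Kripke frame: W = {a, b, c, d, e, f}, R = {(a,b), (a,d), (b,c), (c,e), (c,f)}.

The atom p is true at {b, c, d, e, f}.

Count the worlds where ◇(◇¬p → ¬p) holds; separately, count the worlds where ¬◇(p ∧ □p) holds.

For ◇(◇¬p → ¬p):
a: successors {b, d}; ◇¬p → ¬p there: b:T, d:T. ✓
b: successors {c}; ◇¬p → ¬p there: c:T. ✓
c: successors {e, f}; ◇¬p → ¬p there: e:T, f:T. ✓
d: no successors, so ◇(◇¬p → ¬p) fails. ✗
e: no successors, so ◇(◇¬p → ¬p) fails. ✗
f: no successors, so ◇(◇¬p → ¬p) fails. ✗
— 3 worlds.
For ¬◇(p ∧ □p):
a: ◇(p ∧ □p) is T. ✗
b: ◇(p ∧ □p) is T. ✗
c: ◇(p ∧ □p) is T. ✗
d: ◇(p ∧ □p) is F. ✓
e: ◇(p ∧ □p) is F. ✓
f: ◇(p ∧ □p) is F. ✓
— 3 worlds.

3 and 3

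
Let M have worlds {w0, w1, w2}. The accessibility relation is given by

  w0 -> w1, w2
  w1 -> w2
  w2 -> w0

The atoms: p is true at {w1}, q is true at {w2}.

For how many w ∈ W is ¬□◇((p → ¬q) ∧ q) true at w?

w0: □◇((p → ¬q) ∧ q) is F. ✓
w1: □◇((p → ¬q) ∧ q) is F. ✓
w2: □◇((p → ¬q) ∧ q) is T. ✗
Satisfying worlds: {w0, w1}.

2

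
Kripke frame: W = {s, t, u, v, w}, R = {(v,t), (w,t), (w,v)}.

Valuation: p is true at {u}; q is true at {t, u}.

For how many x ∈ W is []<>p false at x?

s: no successors, so []<>p holds vacuously. ✓
t: no successors, so []<>p holds vacuously. ✓
u: no successors, so []<>p holds vacuously. ✓
v: successors {t}; <>p there: t:F. ✗
w: successors {t, v}; <>p there: t:F, v:F. ✗
Satisfying worlds: {s, t, u}.
So []<>p fails at the other 2 worlds.

2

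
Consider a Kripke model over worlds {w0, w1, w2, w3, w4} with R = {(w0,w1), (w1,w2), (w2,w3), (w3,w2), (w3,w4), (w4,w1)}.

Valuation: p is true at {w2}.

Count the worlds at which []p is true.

1

w0: successors {w1}; p there: w1:F. ✗
w1: successors {w2}; p there: w2:T. ✓
w2: successors {w3}; p there: w3:F. ✗
w3: successors {w2, w4}; p there: w2:T, w4:F. ✗
w4: successors {w1}; p there: w1:F. ✗
Satisfying worlds: {w1}.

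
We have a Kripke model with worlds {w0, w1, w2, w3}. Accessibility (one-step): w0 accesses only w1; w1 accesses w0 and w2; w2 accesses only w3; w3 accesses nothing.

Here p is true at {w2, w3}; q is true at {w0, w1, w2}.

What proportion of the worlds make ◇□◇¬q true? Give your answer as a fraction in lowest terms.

1/4

w0: successors {w1}; □◇¬q there: w1:F. ✗
w1: successors {w0, w2}; □◇¬q there: w0:F, w2:F. ✗
w2: successors {w3}; □◇¬q there: w3:T. ✓
w3: no successors, so ◇□◇¬q fails. ✗
That's 1 of 4 worlds, so 1/4.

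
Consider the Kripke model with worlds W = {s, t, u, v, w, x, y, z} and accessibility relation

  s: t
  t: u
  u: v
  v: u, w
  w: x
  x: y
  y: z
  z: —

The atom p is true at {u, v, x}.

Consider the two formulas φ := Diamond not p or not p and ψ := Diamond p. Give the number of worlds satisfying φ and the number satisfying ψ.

7 and 4

For Diamond not p or not p:
s: Diamond not p is T, not p is T. ✓
t: Diamond not p is F, not p is T. ✓
u: Diamond not p is F, not p is F. ✗
v: Diamond not p is T, not p is F. ✓
w: Diamond not p is F, not p is T. ✓
x: Diamond not p is T, not p is F. ✓
y: Diamond not p is T, not p is T. ✓
z: Diamond not p is F, not p is T. ✓
— 7 worlds.
For Diamond p:
s: successors {t}; p there: t:F. ✗
t: successors {u}; p there: u:T. ✓
u: successors {v}; p there: v:T. ✓
v: successors {u, w}; p there: u:T, w:F. ✓
w: successors {x}; p there: x:T. ✓
x: successors {y}; p there: y:F. ✗
y: successors {z}; p there: z:F. ✗
z: no successors, so Diamond p fails. ✗
— 4 worlds.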